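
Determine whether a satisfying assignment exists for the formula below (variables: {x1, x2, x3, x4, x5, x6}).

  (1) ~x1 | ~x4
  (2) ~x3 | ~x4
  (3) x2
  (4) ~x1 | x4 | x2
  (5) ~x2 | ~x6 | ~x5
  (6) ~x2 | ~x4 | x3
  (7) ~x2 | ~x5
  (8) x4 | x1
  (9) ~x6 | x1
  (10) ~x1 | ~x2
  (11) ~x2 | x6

The clause (x2) is unit, so x2 = 1.
The clause (~x5) is unit, so x5 = 0.
The clause (~x1) is unit, so x1 = 0.
The clause (x4) is unit, so x4 = 1.
The clause (~x3) is unit, so x3 = 0.
Now (x3) is unsatisfied and unit — conflict.
No assignment satisfies every clause.

No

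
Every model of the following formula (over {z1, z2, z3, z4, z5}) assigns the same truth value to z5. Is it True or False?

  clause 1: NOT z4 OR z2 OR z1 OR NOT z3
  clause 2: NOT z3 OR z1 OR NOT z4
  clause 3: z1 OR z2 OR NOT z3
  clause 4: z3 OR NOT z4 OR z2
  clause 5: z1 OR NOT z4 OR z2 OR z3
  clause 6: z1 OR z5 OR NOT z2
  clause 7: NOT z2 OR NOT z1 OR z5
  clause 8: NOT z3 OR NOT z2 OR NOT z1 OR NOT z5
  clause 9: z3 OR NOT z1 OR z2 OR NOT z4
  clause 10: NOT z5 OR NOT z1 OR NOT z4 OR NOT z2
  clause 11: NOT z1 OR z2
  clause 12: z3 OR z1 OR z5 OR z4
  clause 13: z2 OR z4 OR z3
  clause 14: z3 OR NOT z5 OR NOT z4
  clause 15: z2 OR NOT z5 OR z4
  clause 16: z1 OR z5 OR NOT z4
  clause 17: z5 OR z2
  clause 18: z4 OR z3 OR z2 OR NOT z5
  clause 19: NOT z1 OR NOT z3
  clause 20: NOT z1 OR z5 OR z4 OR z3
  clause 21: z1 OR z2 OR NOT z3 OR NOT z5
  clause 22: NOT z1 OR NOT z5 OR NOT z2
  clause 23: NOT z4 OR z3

Suppose z5 = false.
The clause (z2) is unit, so z2 = true.
The clause (z1) is unit, so z1 = true.
Now (NOT z1) is unsatisfied and unit — conflict.
So every satisfying assignment has z5 = True.

True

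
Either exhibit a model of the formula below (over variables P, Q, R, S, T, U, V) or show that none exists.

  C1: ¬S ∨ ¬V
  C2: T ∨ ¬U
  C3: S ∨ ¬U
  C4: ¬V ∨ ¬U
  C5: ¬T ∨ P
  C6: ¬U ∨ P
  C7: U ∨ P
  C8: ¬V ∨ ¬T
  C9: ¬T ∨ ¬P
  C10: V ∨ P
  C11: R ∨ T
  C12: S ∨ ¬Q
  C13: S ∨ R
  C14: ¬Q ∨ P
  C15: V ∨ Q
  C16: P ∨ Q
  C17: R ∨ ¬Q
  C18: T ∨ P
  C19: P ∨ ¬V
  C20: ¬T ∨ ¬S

P: True; Q: False; R: True; S: False; T: False; U: False; V: True

Branch on S: set S = False.
The clause (¬U) is unit, so U = False.
The clause (P) is unit, so P = True.
The clause (¬T) is unit, so T = False.
The clause (R) is unit, so R = True.
The clause (¬Q) is unit, so Q = False.
The clause (V) is unit, so V = True.
All clauses are satisfied.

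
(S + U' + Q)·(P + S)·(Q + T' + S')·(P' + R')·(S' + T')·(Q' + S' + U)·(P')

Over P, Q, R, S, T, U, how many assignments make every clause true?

6

There are 2^6 = 64 truth assignments over (P, Q, R, S, T, U).
Split on Q. With Q = 1, the clauses containing Q are satisfied and Q' drops from the rest; 2 of the 2^5 = 32 assignments to the other variables satisfy what remains.
With Q = 0, by the same count on the reduced clause set, 4 assignments work.
(One model: P=F, Q=F, R=F, S=T, T=F, U=F.)
Total: 2 + 4 = 6.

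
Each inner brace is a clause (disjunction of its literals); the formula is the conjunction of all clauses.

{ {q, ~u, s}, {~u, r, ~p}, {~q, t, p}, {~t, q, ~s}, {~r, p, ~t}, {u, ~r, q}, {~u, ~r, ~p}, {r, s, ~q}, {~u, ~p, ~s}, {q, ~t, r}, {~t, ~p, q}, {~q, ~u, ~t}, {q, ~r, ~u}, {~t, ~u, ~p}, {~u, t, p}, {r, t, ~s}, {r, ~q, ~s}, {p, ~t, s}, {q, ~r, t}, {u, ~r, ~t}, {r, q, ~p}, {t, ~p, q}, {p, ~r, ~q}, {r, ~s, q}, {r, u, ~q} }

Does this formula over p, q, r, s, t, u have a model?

Yes

Try q = 0.
Try u = 0.
(~r) alone gives r = 0.
(~t) alone gives t = 0.
(~s) alone gives s = 0.
(~p) alone gives p = 0.
This assignment satisfies each clause.
A satisfying assignment: p=0; q=0; r=0; s=0; t=0; u=0.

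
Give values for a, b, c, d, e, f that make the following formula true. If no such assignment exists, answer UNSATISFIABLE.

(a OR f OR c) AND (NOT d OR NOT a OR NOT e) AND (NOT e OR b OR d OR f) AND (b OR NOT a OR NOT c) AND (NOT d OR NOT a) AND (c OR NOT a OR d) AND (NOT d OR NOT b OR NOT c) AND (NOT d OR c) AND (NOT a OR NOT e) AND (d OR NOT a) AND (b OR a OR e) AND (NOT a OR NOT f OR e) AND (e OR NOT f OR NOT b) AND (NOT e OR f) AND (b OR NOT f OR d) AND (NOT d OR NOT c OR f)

a ↦ false,  b ↦ true,  c ↦ true,  d ↦ false,  e ↦ true,  f ↦ true

Case d = false:
The clause (NOT a) is unit, so a = false.
Case f = true:
The clause (b) is unit, so b = true.
The clause (e) is unit, so e = true.
Every clause is now satisfied; c is unconstrained.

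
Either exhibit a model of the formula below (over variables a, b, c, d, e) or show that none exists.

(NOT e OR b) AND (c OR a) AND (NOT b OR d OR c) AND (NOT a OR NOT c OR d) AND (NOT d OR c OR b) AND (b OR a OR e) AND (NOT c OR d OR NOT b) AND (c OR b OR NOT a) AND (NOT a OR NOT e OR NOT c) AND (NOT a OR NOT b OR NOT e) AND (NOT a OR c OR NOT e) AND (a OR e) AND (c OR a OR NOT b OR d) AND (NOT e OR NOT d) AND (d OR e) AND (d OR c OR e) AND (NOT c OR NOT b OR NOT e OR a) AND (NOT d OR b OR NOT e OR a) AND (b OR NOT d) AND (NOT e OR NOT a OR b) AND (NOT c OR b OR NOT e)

Suppose e = false.
The clause (a) is unit, so a = true.
The clause (d) is unit, so d = true.
The clause (b) is unit, so b = true.
No clause remains; c is free.

a: true,  b: true,  c: true,  d: true,  e: false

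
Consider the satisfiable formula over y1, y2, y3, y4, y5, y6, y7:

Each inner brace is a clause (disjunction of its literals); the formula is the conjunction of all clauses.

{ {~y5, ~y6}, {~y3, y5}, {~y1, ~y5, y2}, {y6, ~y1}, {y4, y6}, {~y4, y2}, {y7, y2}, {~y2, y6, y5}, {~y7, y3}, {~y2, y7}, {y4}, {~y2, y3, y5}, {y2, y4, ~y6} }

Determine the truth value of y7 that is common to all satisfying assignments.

Suppose y7 = 0.
(y2) alone gives y2 = 1.
That conflicts with the unit clause (~y2).
So every satisfying assignment has y7 = True.

True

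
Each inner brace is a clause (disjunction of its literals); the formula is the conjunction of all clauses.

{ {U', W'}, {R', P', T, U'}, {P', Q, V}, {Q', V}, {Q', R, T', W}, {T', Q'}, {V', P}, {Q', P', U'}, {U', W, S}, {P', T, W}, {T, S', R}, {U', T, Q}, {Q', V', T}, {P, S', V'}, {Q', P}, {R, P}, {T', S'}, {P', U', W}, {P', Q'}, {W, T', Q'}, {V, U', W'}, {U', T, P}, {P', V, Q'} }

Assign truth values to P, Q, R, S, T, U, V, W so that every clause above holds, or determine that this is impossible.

P ↦ 0; Q ↦ 0; R ↦ 1; S ↦ 0; T ↦ 0; U ↦ 0; V ↦ 0; W ↦ 0

Branch on U: set U = 0.
Branch on Q: set Q = 0.
Branch on P: set P = 0.
From the singleton clause (V'), V = 0.
From the singleton clause (R), R = 1.
Branch on T: set T = 0.
All clauses hold; S, W can take either value.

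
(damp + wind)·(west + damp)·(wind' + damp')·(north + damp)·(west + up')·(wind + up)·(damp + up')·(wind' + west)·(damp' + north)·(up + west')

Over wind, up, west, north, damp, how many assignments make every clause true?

There are 2^5 = 32 truth assignments over (wind, up, west, north, damp).
Split on west. With west = 1, the clauses containing west are satisfied and west' drops from the rest; 1 of the 2^4 = 16 assignments to the other variables satisfy what remains.
With west = 0, by the same count on the reduced clause set, 0 assignments work.
Total: 1 + 0 = 1.

1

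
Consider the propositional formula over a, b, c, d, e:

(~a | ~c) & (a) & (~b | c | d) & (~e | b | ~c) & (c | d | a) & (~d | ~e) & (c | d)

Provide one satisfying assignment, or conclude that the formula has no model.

The clause (a) is unit, so a = 1.
The clause (~c) is unit, so c = 0.
The clause (d) is unit, so d = 1.
The clause (~e) is unit, so e = 0.
All clauses hold; b can take either value.

a: 1,  b: 0,  c: 0,  d: 1,  e: 0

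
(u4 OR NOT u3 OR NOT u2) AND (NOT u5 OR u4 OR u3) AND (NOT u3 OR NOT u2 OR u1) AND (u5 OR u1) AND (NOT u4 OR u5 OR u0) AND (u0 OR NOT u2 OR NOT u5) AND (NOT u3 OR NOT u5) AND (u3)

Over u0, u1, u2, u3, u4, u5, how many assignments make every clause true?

4

There are 2^6 = 64 truth assignments over (u0, u1, u2, u3, u4, u5).
Split on u3. With u3 = true, the clauses containing u3 are satisfied and NOT u3 drops from the rest; 4 of the 2^5 = 32 assignments to the other variables satisfy what remains.
With u3 = false, by the same count on the reduced clause set, 0 assignments work.
Total: 4 + 0 = 4.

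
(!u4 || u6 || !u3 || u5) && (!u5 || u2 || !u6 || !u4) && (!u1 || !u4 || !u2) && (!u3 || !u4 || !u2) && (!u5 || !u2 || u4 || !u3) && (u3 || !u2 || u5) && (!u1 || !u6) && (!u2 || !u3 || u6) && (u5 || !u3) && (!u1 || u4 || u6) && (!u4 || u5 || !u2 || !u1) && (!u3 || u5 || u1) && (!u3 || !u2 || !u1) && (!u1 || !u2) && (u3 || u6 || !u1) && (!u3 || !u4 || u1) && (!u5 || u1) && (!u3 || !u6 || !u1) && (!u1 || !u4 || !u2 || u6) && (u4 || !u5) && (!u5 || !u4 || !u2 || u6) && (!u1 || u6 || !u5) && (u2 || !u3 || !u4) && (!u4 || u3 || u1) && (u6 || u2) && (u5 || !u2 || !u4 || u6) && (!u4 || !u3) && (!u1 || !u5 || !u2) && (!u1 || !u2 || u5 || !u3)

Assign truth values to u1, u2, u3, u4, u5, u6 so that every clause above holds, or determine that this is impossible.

Try u1 = false.
From the singleton clause (!u5), u5 = false.
From the singleton clause (!u3), u3 = false.
From the singleton clause (!u2), u2 = false.
From the singleton clause (!u4), u4 = false.
From the singleton clause (u6), u6 = true.
This assignment satisfies each clause.

u1=false; u2=false; u3=false; u4=false; u5=false; u6=true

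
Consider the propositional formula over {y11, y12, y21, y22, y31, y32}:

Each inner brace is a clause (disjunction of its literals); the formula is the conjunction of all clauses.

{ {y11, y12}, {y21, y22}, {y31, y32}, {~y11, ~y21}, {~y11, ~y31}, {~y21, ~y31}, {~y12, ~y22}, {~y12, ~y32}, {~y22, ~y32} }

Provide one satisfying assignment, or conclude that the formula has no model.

Suppose y11 = 1.
From the singleton clause (~y21), y21 = 0.
From the singleton clause (y22), y22 = 1.
From the singleton clause (~y31), y31 = 0.
From the singleton clause (y32), y32 = 1.
That conflicts with the unit clause (~y32).
That branch fails; take y11 = 0 instead.
From the singleton clause (y12), y12 = 1.
From the singleton clause (~y22), y22 = 0.
From the singleton clause (y21), y21 = 1.
From the singleton clause (~y31), y31 = 0.
From the singleton clause (y32), y32 = 1.
That conflicts with the unit clause (~y32).
Neither y11 = 1 nor y11 = 0 works.

UNSATISFIABLE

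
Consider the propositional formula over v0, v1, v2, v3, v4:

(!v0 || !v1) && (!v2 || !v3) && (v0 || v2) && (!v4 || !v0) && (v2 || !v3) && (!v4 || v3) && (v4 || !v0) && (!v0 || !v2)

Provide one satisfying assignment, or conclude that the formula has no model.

v0 ↦ false; v1 ↦ true; v2 ↦ true; v3 ↦ false; v4 ↦ false

Case v0 = false:
The clause (v2) is unit, so v2 = true.
The clause (!v3) is unit, so v3 = false.
The clause (!v4) is unit, so v4 = false.
Every clause is now satisfied; v1 is unconstrained.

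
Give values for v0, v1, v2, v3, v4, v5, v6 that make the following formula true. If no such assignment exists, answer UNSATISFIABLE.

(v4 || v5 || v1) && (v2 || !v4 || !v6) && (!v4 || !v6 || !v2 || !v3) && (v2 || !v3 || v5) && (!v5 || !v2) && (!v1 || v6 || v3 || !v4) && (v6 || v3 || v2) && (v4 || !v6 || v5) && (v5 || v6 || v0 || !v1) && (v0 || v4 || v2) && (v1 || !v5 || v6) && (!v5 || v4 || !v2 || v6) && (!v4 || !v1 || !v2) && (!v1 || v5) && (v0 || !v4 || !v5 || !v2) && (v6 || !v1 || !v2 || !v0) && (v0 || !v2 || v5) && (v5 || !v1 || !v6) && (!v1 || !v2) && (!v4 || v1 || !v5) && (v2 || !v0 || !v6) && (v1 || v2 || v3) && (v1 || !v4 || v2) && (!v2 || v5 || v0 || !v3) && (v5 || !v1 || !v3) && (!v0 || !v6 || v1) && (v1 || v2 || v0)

v0 ↦ true,  v1 ↦ true,  v2 ↦ false,  v3 ↦ true,  v4 ↦ true,  v5 ↦ true,  v6 ↦ false

Branch on v5: set v5 = true.
(!v2) alone gives v2 = false.
Branch on v4: set v4 = true.
(!v6) alone gives v6 = false.
(v3) alone gives v3 = true.
(v1) alone gives v1 = true.
Every clause is now satisfied; v0 is unconstrained.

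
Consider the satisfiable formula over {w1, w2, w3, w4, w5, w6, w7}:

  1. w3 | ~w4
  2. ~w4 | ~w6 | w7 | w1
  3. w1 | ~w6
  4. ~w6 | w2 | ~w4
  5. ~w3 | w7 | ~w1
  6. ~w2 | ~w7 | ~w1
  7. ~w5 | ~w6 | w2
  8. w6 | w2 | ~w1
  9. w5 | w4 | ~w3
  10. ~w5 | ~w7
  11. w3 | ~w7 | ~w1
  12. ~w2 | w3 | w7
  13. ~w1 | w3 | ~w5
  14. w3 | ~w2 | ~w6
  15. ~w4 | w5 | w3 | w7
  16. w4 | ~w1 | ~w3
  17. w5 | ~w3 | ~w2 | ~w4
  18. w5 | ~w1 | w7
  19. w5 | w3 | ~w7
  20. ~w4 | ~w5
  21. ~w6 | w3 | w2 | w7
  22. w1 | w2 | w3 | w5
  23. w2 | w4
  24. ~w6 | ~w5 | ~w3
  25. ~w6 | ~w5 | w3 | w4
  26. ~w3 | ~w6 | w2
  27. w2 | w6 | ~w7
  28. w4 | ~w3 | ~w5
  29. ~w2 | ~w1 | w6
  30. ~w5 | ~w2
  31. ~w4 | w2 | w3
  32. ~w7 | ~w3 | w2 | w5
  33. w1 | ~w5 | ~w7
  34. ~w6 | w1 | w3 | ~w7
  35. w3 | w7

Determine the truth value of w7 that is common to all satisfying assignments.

False

Suppose w7 = 1.
(~w5) alone gives w5 = 0.
(w3) alone gives w3 = 1.
(w4) alone gives w4 = 1.
(~w2) alone gives w2 = 0.
Now (w2) is unsatisfied and unit — conflict.
So every satisfying assignment has w7 = False.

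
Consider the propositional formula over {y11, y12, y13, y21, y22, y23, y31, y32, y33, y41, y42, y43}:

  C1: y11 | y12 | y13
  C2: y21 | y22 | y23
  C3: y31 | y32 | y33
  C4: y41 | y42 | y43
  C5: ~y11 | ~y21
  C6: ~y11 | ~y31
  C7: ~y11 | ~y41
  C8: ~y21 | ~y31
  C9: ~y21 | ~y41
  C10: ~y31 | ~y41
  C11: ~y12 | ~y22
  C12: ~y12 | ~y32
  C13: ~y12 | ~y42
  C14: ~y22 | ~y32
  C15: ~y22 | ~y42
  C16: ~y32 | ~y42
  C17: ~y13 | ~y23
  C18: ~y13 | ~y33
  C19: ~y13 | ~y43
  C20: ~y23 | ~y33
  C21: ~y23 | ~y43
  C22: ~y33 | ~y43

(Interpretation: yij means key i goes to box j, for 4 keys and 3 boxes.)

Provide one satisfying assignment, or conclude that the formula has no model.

Suppose y11 = 0.
Suppose y12 = 1.
From the singleton clause (~y22), y22 = 0.
From the singleton clause (~y32), y32 = 0.
From the singleton clause (~y42), y42 = 0.
Suppose y21 = 1.
From the singleton clause (~y31), y31 = 0.
From the singleton clause (y33), y33 = 1.
From the singleton clause (~y41), y41 = 0.
From the singleton clause (y43), y43 = 1.
But (~y43) is also a unit clause — contradiction.
Undo y21 and try y21 = 0.
From the singleton clause (y23), y23 = 1.
From the singleton clause (~y13), y13 = 0.
From the singleton clause (~y33), y33 = 0.
From the singleton clause (y31), y31 = 1.
From the singleton clause (~y41), y41 = 0.
From the singleton clause (y43), y43 = 1.
But (~y43) is also a unit clause — contradiction.
Neither y21 = 1 nor y21 = 0 works.
Undo y12 and try y12 = 0.
From the singleton clause (y13), y13 = 1.
From the singleton clause (~y23), y23 = 0.
From the singleton clause (~y33), y33 = 0.
From the singleton clause (~y43), y43 = 0.
Suppose y21 = 1.
From the singleton clause (~y31), y31 = 0.
From the singleton clause (y32), y32 = 1.
From the singleton clause (~y41), y41 = 0.
From the singleton clause (y42), y42 = 1.
But (~y42) is also a unit clause — contradiction.
Undo y21 and try y21 = 0.
From the singleton clause (y22), y22 = 1.
From the singleton clause (~y32), y32 = 0.
From the singleton clause (y31), y31 = 1.
From the singleton clause (~y41), y41 = 0.
From the singleton clause (y42), y42 = 1.
But (~y42) is also a unit clause — contradiction.
Neither y21 = 1 nor y21 = 0 works.
Neither y12 = 1 nor y12 = 0 works.
Undo y11 and try y11 = 1.
From the singleton clause (~y21), y21 = 0.
From the singleton clause (~y31), y31 = 0.
From the singleton clause (~y41), y41 = 0.
Suppose y22 = 1.
From the singleton clause (~y12), y12 = 0.
From the singleton clause (~y32), y32 = 0.
From the singleton clause (y33), y33 = 1.
From the singleton clause (~y42), y42 = 0.
From the singleton clause (y43), y43 = 1.
But (~y43) is also a unit clause — contradiction.
Undo y22 and try y22 = 0.
From the singleton clause (y23), y23 = 1.
From the singleton clause (~y13), y13 = 0.
From the singleton clause (~y33), y33 = 0.
From the singleton clause (y32), y32 = 1.
From the singleton clause (~y12), y12 = 0.
From the singleton clause (~y42), y42 = 0.
From the singleton clause (y43), y43 = 1.
But (~y43) is also a unit clause — contradiction.
Neither y22 = 1 nor y22 = 0 works.
Neither y11 = 1 nor y11 = 0 works.

UNSATISFIABLE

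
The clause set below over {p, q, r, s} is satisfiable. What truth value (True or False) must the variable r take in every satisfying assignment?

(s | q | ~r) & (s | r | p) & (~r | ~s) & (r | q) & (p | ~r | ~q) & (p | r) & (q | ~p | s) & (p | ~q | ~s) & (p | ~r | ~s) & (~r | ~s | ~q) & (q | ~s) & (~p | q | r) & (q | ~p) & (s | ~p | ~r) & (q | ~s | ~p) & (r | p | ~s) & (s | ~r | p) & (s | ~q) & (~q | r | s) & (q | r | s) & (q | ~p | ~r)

False

Suppose r = 1.
Unit clause (~s) forces s = 0.
Unit clause (q) forces q = 1.
That conflicts with the unit clause (~q).
So every satisfying assignment has r = False.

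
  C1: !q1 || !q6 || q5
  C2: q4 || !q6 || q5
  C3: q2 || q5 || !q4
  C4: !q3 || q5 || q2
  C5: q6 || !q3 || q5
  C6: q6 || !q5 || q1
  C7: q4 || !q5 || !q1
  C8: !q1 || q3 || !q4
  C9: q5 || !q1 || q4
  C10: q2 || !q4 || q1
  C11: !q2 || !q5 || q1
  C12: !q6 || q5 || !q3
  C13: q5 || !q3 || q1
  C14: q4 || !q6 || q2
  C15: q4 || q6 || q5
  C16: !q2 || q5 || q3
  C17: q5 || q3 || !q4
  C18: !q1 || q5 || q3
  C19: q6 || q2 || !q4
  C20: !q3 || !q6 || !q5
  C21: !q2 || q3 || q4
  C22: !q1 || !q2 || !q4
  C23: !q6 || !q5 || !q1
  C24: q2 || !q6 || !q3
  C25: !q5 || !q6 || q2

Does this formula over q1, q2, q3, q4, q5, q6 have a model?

No

Branch on q1: set q1 = false.
Branch on q6: set q6 = true.
Branch on q4: set q4 = true.
The clause (q2) is unit, so q2 = true.
The clause (!q5) is unit, so q5 = false.
The clause (!q3) is unit, so q3 = false.
But (q3) is also a unit clause — contradiction.
Undo q4 and try q4 = false.
The clause (q5) is unit, so q5 = true.
The clause (!q2) is unit, so q2 = false.
But (q2) is also a unit clause — contradiction.
Neither q4 = true nor q4 = false works.
Undo q6 and try q6 = false.
The clause (!q5) is unit, so q5 = false.
The clause (!q3) is unit, so q3 = false.
The clause (q4) is unit, so q4 = true.
But (!q4) is also a unit clause — contradiction.
Neither q6 = true nor q6 = false works.
Undo q1 and try q1 = true.
Branch on q6: set q6 = false.
Branch on q3: set q3 = false.
The clause (!q4) is unit, so q4 = false.
The clause (!q5) is unit, so q5 = false.
But (q5) is also a unit clause — contradiction.
Undo q3 and try q3 = true.
The clause (q5) is unit, so q5 = true.
The clause (q4) is unit, so q4 = true.
The clause (q2) is unit, so q2 = true.
But (!q2) is also a unit clause — contradiction.
Neither q3 = true nor q3 = false works.
Undo q6 and try q6 = true.
The clause (q5) is unit, so q5 = true.
But (!q5) is also a unit clause — contradiction.
Neither q6 = true nor q6 = false works.
Neither q1 = true nor q1 = false works.
No assignment satisfies every clause.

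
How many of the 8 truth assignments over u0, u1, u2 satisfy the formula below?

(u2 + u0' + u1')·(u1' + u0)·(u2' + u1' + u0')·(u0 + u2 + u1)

There are 2^3 = 8 truth assignments over (u0, u1, u2).
Check each against the 4 clauses (columns in the order u0, u1, u2):
  F F F  ✗ fails (u0 + u2 + u1)
  F F T  ✓ satisfies all
  F T F  ✗ fails (u1' + u0)
  F T T  ✗ fails (u1' + u0)
  T F F  ✓ satisfies all
  T F T  ✓ satisfies all
  T T F  ✗ fails (u2 + u0' + u1')
  T T T  ✗ fails (u2' + u1' + u0')
3 of the 8 rows are models.

3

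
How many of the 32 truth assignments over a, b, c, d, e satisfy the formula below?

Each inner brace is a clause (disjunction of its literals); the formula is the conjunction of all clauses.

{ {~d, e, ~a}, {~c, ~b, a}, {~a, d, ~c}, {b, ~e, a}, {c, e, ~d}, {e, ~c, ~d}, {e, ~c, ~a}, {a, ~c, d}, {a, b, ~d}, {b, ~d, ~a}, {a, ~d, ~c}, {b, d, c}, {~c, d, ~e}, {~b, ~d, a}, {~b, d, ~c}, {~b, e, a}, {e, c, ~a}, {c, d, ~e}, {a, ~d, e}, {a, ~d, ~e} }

There are 2^5 = 32 truth assignments over (a, b, c, d, e).
Split on b. With b = 1, the clauses containing b are satisfied and ~b drops from the rest; 2 of the 2^4 = 16 assignments to the other variables satisfy what remains.
With b = 0, by the same count on the reduced clause set, 0 assignments work.
Total: 2 + 0 = 2.

2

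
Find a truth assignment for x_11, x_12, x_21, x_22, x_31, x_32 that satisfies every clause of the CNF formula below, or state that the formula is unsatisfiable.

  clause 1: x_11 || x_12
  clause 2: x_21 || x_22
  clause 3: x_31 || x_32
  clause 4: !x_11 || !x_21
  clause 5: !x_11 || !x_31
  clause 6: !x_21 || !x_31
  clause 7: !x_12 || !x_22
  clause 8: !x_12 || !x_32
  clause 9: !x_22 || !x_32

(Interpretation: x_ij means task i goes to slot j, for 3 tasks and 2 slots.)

Try x_11 = true.
From the singleton clause (!x_21), x_21 = false.
From the singleton clause (x_22), x_22 = true.
From the singleton clause (!x_31), x_31 = false.
From the singleton clause (x_32), x_32 = true.
Now (!x_32) is unsatisfied and unit — conflict.
That branch fails; take x_11 = false instead.
From the singleton clause (x_12), x_12 = true.
From the singleton clause (!x_22), x_22 = false.
From the singleton clause (x_21), x_21 = true.
From the singleton clause (!x_31), x_31 = false.
From the singleton clause (x_32), x_32 = true.
Now (!x_32) is unsatisfied and unit — conflict.
Either choice for x_11 ends in contradiction.

UNSATISFIABLE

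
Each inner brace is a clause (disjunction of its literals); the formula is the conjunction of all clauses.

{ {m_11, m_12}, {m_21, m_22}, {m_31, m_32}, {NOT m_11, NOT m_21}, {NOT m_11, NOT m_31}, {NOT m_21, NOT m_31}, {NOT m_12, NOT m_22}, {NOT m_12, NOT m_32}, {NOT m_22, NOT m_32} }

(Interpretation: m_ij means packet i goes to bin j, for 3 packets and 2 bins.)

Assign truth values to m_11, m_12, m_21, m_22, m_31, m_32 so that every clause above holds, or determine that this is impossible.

Try m_11 = true.
From the singleton clause (NOT m_21), m_21 = false.
From the singleton clause (m_22), m_22 = true.
From the singleton clause (NOT m_31), m_31 = false.
From the singleton clause (m_32), m_32 = true.
That conflicts with the unit clause (NOT m_32).
Undo m_11 and try m_11 = false.
From the singleton clause (m_12), m_12 = true.
From the singleton clause (NOT m_22), m_22 = false.
From the singleton clause (m_21), m_21 = true.
From the singleton clause (NOT m_31), m_31 = false.
From the singleton clause (m_32), m_32 = true.
That conflicts with the unit clause (NOT m_32).
Either choice for m_11 ends in contradiction.

UNSATISFIABLE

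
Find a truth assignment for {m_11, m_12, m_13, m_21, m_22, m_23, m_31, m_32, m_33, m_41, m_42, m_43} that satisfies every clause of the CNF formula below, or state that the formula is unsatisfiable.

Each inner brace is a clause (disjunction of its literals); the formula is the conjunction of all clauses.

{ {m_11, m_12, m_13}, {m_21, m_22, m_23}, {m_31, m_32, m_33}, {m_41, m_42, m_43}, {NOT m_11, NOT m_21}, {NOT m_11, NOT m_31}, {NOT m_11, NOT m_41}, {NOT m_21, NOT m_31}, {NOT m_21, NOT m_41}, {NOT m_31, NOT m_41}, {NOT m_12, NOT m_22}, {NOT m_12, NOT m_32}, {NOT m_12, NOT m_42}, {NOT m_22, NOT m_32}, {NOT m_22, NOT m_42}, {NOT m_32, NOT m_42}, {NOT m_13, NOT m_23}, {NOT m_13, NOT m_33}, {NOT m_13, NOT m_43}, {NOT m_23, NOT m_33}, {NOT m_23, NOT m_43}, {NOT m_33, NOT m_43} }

UNSATISFIABLE

Branch on m_11: set m_11 = false.
Branch on m_12: set m_12 = true.
The clause (NOT m_22) is unit, so m_22 = false.
The clause (NOT m_32) is unit, so m_32 = false.
The clause (NOT m_42) is unit, so m_42 = false.
Branch on m_21: set m_21 = true.
The clause (NOT m_31) is unit, so m_31 = false.
The clause (m_33) is unit, so m_33 = true.
The clause (NOT m_41) is unit, so m_41 = false.
The clause (m_43) is unit, so m_43 = true.
That conflicts with the unit clause (NOT m_43).
So m_21 must be the other value — set m_21 = false.
The clause (m_23) is unit, so m_23 = true.
The clause (NOT m_13) is unit, so m_13 = false.
The clause (NOT m_33) is unit, so m_33 = false.
The clause (m_31) is unit, so m_31 = true.
The clause (NOT m_41) is unit, so m_41 = false.
The clause (m_43) is unit, so m_43 = true.
That conflicts with the unit clause (NOT m_43).
Both values of m_21 lead to a conflict.
So m_12 must be the other value — set m_12 = false.
The clause (m_13) is unit, so m_13 = true.
The clause (NOT m_23) is unit, so m_23 = false.
The clause (NOT m_33) is unit, so m_33 = false.
The clause (NOT m_43) is unit, so m_43 = false.
Branch on m_21: set m_21 = true.
The clause (NOT m_31) is unit, so m_31 = false.
The clause (m_32) is unit, so m_32 = true.
The clause (NOT m_41) is unit, so m_41 = false.
The clause (m_42) is unit, so m_42 = true.
That conflicts with the unit clause (NOT m_42).
So m_21 must be the other value — set m_21 = false.
The clause (m_22) is unit, so m_22 = true.
The clause (NOT m_32) is unit, so m_32 = false.
The clause (m_31) is unit, so m_31 = true.
The clause (NOT m_41) is unit, so m_41 = false.
The clause (m_42) is unit, so m_42 = true.
That conflicts with the unit clause (NOT m_42).
Both values of m_21 lead to a conflict.
Both values of m_12 lead to a conflict.
So m_11 must be the other value — set m_11 = true.
The clause (NOT m_21) is unit, so m_21 = false.
The clause (NOT m_31) is unit, so m_31 = false.
The clause (NOT m_41) is unit, so m_41 = false.
Branch on m_22: set m_22 = true.
The clause (NOT m_12) is unit, so m_12 = false.
The clause (NOT m_32) is unit, so m_32 = false.
The clause (m_33) is unit, so m_33 = true.
The clause (NOT m_42) is unit, so m_42 = false.
The clause (m_43) is unit, so m_43 = true.
That conflicts with the unit clause (NOT m_43).
So m_22 must be the other value — set m_22 = false.
The clause (m_23) is unit, so m_23 = true.
The clause (NOT m_13) is unit, so m_13 = false.
The clause (NOT m_33) is unit, so m_33 = false.
The clause (m_32) is unit, so m_32 = true.
The clause (NOT m_12) is unit, so m_12 = false.
The clause (NOT m_42) is unit, so m_42 = false.
The clause (m_43) is unit, so m_43 = true.
That conflicts with the unit clause (NOT m_43).
Both values of m_22 lead to a conflict.
Both values of m_11 lead to a conflict.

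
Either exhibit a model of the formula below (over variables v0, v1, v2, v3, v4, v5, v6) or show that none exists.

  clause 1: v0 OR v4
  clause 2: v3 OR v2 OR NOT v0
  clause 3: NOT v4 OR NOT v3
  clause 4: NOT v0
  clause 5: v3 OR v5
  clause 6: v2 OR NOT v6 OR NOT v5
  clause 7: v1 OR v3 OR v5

From the singleton clause (NOT v0), v0 = false.
From the singleton clause (v4), v4 = true.
From the singleton clause (NOT v3), v3 = false.
From the singleton clause (v5), v5 = true.
Case v2 = true:
All clauses hold; v1, v6 can take either value.

v0: false, v1: false, v2: true, v3: false, v4: true, v5: true, v6: false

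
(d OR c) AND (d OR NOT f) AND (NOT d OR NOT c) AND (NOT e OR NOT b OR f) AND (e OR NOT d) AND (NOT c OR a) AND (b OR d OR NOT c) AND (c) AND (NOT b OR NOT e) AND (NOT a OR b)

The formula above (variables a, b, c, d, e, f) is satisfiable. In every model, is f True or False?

Suppose f = true.
(d) alone gives d = true.
(NOT c) alone gives c = false.
That conflicts with the unit clause (c).
So every satisfying assignment has f = False.

False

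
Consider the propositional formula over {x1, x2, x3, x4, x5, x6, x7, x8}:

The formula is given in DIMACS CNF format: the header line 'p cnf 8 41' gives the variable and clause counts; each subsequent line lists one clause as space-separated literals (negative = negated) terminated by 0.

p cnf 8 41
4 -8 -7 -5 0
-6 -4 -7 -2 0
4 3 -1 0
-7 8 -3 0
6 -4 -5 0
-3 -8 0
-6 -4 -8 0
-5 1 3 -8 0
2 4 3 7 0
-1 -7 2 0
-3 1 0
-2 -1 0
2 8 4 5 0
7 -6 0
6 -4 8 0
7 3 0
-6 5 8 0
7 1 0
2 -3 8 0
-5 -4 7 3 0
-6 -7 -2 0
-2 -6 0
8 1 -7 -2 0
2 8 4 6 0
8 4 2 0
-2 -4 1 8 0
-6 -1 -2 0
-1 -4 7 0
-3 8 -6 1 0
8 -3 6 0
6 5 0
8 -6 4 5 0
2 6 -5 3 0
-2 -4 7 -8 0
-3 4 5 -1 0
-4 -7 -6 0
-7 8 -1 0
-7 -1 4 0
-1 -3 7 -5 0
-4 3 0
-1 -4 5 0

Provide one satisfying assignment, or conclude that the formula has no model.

Branch on x3: set x3 = False.
The clause (x7) is unit, so x7 = True.
The clause (¬x4) is unit, so x4 = False.
The clause (¬x1) is unit, so x1 = False.
Branch on x8: set x8 = True.
The clause (¬x5) is unit, so x5 = False.
The clause (x6) is unit, so x6 = True.
The clause (¬x2) is unit, so x2 = False.
Every clause now holds.

x1: False; x2: False; x3: False; x4: False; x5: False; x6: True; x7: True; x8: True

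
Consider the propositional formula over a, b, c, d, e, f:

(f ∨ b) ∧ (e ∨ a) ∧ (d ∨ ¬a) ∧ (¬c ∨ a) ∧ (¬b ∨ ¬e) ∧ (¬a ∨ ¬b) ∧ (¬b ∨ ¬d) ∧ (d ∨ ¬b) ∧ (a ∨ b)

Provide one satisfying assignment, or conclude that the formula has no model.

Branch on f: set f = True.
Branch on e: set e = True.
From the singleton clause (¬b), b = False.
From the singleton clause (a), a = True.
From the singleton clause (d), d = True.
No clause remains; c is free.

a: True,  b: False,  c: False,  d: True,  e: True,  f: True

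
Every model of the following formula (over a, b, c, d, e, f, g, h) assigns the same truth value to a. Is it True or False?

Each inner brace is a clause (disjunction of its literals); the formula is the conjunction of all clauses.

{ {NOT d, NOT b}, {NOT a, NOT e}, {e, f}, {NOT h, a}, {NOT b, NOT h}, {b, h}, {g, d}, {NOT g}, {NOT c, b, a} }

Suppose a = false.
The clause (NOT h) is unit, so h = false.
The clause (b) is unit, so b = true.
The clause (NOT d) is unit, so d = false.
The clause (g) is unit, so g = true.
Now (NOT g) is unsatisfied and unit — conflict.
So every satisfying assignment has a = True.

True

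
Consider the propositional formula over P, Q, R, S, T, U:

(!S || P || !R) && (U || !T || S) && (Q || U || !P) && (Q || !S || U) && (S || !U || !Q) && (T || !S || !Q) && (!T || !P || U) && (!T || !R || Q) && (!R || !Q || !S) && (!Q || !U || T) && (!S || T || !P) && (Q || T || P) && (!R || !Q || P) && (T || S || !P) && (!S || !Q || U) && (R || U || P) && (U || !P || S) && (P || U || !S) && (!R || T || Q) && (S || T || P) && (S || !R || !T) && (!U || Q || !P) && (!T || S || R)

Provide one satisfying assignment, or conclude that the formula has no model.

Suppose S = true.
Suppose P = true.
Unit clause (T) forces T = true.
Unit clause (U) forces U = true.
Unit clause (Q) forces Q = true.
Unit clause (!R) forces R = false.
This assignment satisfies each clause.

P: true,  Q: true,  R: false,  S: true,  T: true,  U: true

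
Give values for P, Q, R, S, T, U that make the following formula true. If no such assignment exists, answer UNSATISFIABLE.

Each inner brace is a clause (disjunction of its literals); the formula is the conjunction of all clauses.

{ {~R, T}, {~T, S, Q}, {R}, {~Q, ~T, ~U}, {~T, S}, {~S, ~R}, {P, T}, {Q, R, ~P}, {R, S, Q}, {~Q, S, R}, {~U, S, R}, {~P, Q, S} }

(R) alone gives R = 1.
(T) alone gives T = 1.
(S) alone gives S = 1.
But (~S) is also a unit clause — contradiction.

UNSATISFIABLE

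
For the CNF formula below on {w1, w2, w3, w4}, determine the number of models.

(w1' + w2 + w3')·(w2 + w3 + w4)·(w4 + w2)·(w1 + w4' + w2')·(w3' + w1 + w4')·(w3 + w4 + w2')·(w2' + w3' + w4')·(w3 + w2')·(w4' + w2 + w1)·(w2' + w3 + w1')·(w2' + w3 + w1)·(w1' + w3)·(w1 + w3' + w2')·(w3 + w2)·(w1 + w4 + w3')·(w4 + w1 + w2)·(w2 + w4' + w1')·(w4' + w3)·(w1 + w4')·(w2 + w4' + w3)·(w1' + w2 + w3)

1

There are 2^4 = 16 truth assignments over (w1, w2, w3, w4).
Split on w1. With w1 = 1, the clauses containing w1 are satisfied and w1' drops from the rest; 1 of the 2^3 = 8 assignments to the other variables satisfy what remains.
With w1 = 0, by the same count on the reduced clause set, 0 assignments work.
(One model: w1=T, w2=T, w3=T, w4=F.)
Total: 1 + 0 = 1.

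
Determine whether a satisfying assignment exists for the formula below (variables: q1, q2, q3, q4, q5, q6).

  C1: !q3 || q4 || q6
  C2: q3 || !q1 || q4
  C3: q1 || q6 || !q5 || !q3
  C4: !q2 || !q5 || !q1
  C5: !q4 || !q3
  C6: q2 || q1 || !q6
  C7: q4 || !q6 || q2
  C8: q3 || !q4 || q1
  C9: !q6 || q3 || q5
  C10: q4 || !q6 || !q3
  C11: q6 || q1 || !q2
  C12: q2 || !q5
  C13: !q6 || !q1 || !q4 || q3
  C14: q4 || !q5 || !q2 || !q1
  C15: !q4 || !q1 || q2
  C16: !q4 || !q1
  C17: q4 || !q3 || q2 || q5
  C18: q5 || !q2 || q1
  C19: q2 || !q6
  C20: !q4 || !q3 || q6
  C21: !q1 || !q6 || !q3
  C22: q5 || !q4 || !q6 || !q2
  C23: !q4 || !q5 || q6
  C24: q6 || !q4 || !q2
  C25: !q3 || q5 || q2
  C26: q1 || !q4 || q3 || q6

Suppose q4 = false.
Suppose q3 = false.
(!q1) alone gives q1 = false.
Suppose q2 = true.
(q6) alone gives q6 = true.
(q5) alone gives q5 = true.
This assignment satisfies each clause.
A satisfying assignment: q1 ↦ false; q2 ↦ true; q3 ↦ false; q4 ↦ false; q5 ↦ true; q6 ↦ true.

Satisfiable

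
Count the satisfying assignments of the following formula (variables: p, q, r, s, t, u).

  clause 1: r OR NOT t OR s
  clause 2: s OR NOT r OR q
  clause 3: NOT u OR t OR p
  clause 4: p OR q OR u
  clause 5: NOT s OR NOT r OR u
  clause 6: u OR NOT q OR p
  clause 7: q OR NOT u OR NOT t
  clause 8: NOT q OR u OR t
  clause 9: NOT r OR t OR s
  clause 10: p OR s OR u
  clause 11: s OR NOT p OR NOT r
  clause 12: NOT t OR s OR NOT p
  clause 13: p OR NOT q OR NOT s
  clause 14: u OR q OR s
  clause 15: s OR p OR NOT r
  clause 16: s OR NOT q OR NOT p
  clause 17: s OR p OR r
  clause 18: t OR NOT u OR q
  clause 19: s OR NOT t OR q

There are 2^6 = 64 truth assignments over (p, q, r, s, t, u).
Split on u. With u = true, the clauses containing u are satisfied and NOT u drops from the rest; 4 of the 2^5 = 32 assignments to the other variables satisfy what remains.
With u = false, by the same count on the reduced clause set, 3 assignments work.
Total: 4 + 3 = 7.

7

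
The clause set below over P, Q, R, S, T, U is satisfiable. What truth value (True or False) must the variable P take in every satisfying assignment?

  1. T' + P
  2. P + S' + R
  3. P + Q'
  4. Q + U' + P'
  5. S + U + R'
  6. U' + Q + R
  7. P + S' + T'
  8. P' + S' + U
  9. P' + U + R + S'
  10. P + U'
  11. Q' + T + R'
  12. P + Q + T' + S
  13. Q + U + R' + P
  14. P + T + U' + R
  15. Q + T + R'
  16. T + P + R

Suppose P = 0.
The clause (T') is unit, so T = 0.
The clause (Q') is unit, so Q = 0.
The clause (U') is unit, so U = 0.
The clause (R') is unit, so R = 0.
Now (R) is unsatisfied and unit — conflict.
So every satisfying assignment has P = True.

True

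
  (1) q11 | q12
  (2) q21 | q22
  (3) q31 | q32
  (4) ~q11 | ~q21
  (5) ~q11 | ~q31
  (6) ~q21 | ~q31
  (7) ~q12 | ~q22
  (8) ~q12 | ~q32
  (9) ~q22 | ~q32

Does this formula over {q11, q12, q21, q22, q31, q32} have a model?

No, unsatisfiable

Suppose q11 = 1.
The clause (~q21) is unit, so q21 = 0.
The clause (q22) is unit, so q22 = 1.
The clause (~q31) is unit, so q31 = 0.
The clause (q32) is unit, so q32 = 1.
That conflicts with the unit clause (~q32).
Backtrack on q11: now try q11 = 0.
The clause (q12) is unit, so q12 = 1.
The clause (~q22) is unit, so q22 = 0.
The clause (q21) is unit, so q21 = 1.
The clause (~q31) is unit, so q31 = 0.
The clause (q32) is unit, so q32 = 1.
That conflicts with the unit clause (~q32).
Both values of q11 lead to a conflict.
No assignment satisfies every clause.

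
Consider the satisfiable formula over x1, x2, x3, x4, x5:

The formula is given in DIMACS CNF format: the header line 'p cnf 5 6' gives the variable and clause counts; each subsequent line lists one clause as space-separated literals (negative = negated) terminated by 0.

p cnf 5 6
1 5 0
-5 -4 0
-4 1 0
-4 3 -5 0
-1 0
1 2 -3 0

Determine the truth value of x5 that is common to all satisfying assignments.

Suppose x5 = False.
Unit clause (x1) forces x1 = True.
That conflicts with the unit clause (¬x1).
So every satisfying assignment has x5 = True.

True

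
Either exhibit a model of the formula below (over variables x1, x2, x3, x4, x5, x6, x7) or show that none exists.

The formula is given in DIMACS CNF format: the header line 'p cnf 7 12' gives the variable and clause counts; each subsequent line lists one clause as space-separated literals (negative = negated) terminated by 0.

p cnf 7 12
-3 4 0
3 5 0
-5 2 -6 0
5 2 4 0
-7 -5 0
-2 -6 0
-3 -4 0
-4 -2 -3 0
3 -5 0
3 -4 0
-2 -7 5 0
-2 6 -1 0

UNSATISFIABLE

Case x3 = False:
Unit clause (x5) forces x5 = True.
But (¬x5) is also a unit clause — contradiction.
So x3 must be the other value — set x3 = True.
Unit clause (x4) forces x4 = True.
But (¬x4) is also a unit clause — contradiction.
Neither x3 = True nor x3 = False works.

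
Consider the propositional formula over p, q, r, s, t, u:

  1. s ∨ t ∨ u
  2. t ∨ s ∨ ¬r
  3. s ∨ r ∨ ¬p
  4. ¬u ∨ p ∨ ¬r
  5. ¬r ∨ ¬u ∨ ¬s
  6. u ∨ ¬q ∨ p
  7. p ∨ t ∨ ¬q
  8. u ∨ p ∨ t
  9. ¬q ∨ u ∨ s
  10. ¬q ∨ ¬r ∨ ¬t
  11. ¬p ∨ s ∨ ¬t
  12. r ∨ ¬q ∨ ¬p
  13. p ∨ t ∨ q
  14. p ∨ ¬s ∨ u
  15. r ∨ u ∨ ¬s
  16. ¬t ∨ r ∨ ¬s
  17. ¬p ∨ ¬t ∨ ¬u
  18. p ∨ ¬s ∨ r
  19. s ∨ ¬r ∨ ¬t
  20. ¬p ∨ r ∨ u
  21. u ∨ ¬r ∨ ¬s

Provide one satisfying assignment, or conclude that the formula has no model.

p ↦ False, q ↦ True, r ↦ False, s ↦ False, t ↦ True, u ↦ True

Case s = False:
Case t = True:
(¬p) alone gives p = False.
(¬r) alone gives r = False.
Case u = True:
All clauses hold; q can take either value.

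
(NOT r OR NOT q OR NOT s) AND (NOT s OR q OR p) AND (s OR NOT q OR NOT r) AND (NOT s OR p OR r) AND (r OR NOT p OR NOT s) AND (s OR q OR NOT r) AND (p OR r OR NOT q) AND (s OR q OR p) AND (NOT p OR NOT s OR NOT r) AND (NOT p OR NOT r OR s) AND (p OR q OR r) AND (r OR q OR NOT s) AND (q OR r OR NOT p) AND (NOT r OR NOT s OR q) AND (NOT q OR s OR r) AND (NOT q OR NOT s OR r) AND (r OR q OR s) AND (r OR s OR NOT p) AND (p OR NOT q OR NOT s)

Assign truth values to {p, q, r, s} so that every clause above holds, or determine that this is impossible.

Branch on r: set r = false.
Branch on s: set s = false.
(NOT q) alone gives q = false.
But (q) is also a unit clause — contradiction.
That branch fails; take s = true instead.
(p) alone gives p = true.
But (NOT p) is also a unit clause — contradiction.
Neither s = true nor s = false works.
That branch fails; take r = true instead.
Branch on q: set q = false.
(s) alone gives s = true.
But (NOT s) is also a unit clause — contradiction.
That branch fails; take q = true instead.
(NOT s) alone gives s = false.
But (s) is also a unit clause — contradiction.
Neither q = true nor q = false works.
Neither r = true nor r = false works.

UNSATISFIABLE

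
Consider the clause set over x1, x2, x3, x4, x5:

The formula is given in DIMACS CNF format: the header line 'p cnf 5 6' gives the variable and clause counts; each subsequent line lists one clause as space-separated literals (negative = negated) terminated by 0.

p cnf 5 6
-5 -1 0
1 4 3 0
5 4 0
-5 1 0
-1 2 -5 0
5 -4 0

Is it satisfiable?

Branch on x5: set x5 = False.
Unit clause (x4) forces x4 = True.
But (¬x4) is also a unit clause — contradiction.
Undo x5 and try x5 = True.
Unit clause (¬x1) forces x1 = False.
But (x1) is also a unit clause — contradiction.
Both values of x5 lead to a conflict.
No assignment satisfies every clause.

No, unsatisfiable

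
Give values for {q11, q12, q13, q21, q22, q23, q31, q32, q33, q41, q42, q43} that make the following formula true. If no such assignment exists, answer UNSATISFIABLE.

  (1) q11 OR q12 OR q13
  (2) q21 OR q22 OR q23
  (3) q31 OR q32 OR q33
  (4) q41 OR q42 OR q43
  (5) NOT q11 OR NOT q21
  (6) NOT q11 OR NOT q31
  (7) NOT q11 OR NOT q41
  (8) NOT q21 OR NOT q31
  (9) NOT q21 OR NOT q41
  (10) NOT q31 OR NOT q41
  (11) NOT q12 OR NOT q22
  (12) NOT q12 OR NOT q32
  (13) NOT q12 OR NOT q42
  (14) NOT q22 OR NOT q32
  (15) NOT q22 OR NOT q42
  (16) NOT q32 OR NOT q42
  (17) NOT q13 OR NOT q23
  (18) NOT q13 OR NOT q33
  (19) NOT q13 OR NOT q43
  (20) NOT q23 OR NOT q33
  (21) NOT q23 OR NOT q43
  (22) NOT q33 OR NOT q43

UNSATISFIABLE

Case q11 = false:
Case q12 = true:
Unit clause (NOT q22) forces q22 = false.
Unit clause (NOT q32) forces q32 = false.
Unit clause (NOT q42) forces q42 = false.
Case q21 = true:
Unit clause (NOT q31) forces q31 = false.
Unit clause (q33) forces q33 = true.
Unit clause (NOT q41) forces q41 = false.
Unit clause (q43) forces q43 = true.
But (NOT q43) is also a unit clause — contradiction.
That branch fails; take q21 = false instead.
Unit clause (q23) forces q23 = true.
Unit clause (NOT q13) forces q13 = false.
Unit clause (NOT q33) forces q33 = false.
Unit clause (q31) forces q31 = true.
Unit clause (NOT q41) forces q41 = false.
Unit clause (q43) forces q43 = true.
But (NOT q43) is also a unit clause — contradiction.
Either choice for q21 ends in contradiction.
That branch fails; take q12 = false instead.
Unit clause (q13) forces q13 = true.
Unit clause (NOT q23) forces q23 = false.
Unit clause (NOT q33) forces q33 = false.
Unit clause (NOT q43) forces q43 = false.
Case q21 = true:
Unit clause (NOT q31) forces q31 = false.
Unit clause (q32) forces q32 = true.
Unit clause (NOT q41) forces q41 = false.
Unit clause (q42) forces q42 = true.
But (NOT q42) is also a unit clause — contradiction.
That branch fails; take q21 = false instead.
Unit clause (q22) forces q22 = true.
Unit clause (NOT q32) forces q32 = false.
Unit clause (q31) forces q31 = true.
Unit clause (NOT q41) forces q41 = false.
Unit clause (q42) forces q42 = true.
But (NOT q42) is also a unit clause — contradiction.
Either choice for q21 ends in contradiction.
Either choice for q12 ends in contradiction.
That branch fails; take q11 = true instead.
Unit clause (NOT q21) forces q21 = false.
Unit clause (NOT q31) forces q31 = false.
Unit clause (NOT q41) forces q41 = false.
Case q22 = true:
Unit clause (NOT q12) forces q12 = false.
Unit clause (NOT q32) forces q32 = false.
Unit clause (q33) forces q33 = true.
Unit clause (NOT q42) forces q42 = false.
Unit clause (q43) forces q43 = true.
But (NOT q43) is also a unit clause — contradiction.
That branch fails; take q22 = false instead.
Unit clause (q23) forces q23 = true.
Unit clause (NOT q13) forces q13 = false.
Unit clause (NOT q33) forces q33 = false.
Unit clause (q32) forces q32 = true.
Unit clause (NOT q12) forces q12 = false.
Unit clause (NOT q42) forces q42 = false.
Unit clause (q43) forces q43 = true.
But (NOT q43) is also a unit clause — contradiction.
Either choice for q22 ends in contradiction.
Either choice for q11 ends in contradiction.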